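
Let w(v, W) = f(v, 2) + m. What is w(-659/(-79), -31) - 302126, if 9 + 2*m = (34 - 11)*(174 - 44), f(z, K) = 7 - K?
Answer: -601261/2 ≈ -3.0063e+5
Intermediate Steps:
m = 2981/2 (m = -9/2 + ((34 - 11)*(174 - 44))/2 = -9/2 + (23*130)/2 = -9/2 + (1/2)*2990 = -9/2 + 1495 = 2981/2 ≈ 1490.5)
w(v, W) = 2991/2 (w(v, W) = (7 - 1*2) + 2981/2 = (7 - 2) + 2981/2 = 5 + 2981/2 = 2991/2)
w(-659/(-79), -31) - 302126 = 2991/2 - 302126 = -601261/2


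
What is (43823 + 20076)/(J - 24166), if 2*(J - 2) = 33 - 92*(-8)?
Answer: -127798/47559 ≈ -2.6871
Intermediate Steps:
J = 773/2 (J = 2 + (33 - 92*(-8))/2 = 2 + (33 + 736)/2 = 2 + (½)*769 = 2 + 769/2 = 773/2 ≈ 386.50)
(43823 + 20076)/(J - 24166) = (43823 + 20076)/(773/2 - 24166) = 63899/(-47559/2) = 63899*(-2/47559) = -127798/47559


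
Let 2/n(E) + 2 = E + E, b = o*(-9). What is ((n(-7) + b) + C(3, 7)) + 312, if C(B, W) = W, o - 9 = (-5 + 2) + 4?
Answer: 1831/8 ≈ 228.88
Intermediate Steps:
o = 10 (o = 9 + ((-5 + 2) + 4) = 9 + (-3 + 4) = 9 + 1 = 10)
b = -90 (b = 10*(-9) = -90)
n(E) = 2/(-2 + 2*E) (n(E) = 2/(-2 + (E + E)) = 2/(-2 + 2*E))
((n(-7) + b) + C(3, 7)) + 312 = ((1/(-1 - 7) - 90) + 7) + 312 = ((1/(-8) - 90) + 7) + 312 = ((-1/8 - 90) + 7) + 312 = (-721/8 + 7) + 312 = -665/8 + 312 = 1831/8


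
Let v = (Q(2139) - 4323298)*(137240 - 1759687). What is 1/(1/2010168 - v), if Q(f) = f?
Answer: -2010168/14092989249751350263 ≈ -1.4264e-13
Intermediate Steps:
v = 7010851456073 (v = (2139 - 4323298)*(137240 - 1759687) = -4321159*(-1622447) = 7010851456073)
1/(1/2010168 - v) = 1/(1/2010168 - 1*7010851456073) = 1/(1/2010168 - 7010851456073) = 1/(-14092989249751350263/2010168) = -2010168/14092989249751350263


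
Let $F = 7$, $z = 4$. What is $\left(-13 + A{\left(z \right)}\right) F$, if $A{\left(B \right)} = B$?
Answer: $-63$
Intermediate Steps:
$\left(-13 + A{\left(z \right)}\right) F = \left(-13 + 4\right) 7 = \left(-9\right) 7 = -63$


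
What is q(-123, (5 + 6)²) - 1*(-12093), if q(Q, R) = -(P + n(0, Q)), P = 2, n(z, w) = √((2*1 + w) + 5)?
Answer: 12091 - 2*I*√29 ≈ 12091.0 - 10.77*I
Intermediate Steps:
n(z, w) = √(7 + w) (n(z, w) = √((2 + w) + 5) = √(7 + w))
q(Q, R) = -2 - √(7 + Q) (q(Q, R) = -(2 + √(7 + Q)) = -2 - √(7 + Q))
q(-123, (5 + 6)²) - 1*(-12093) = (-2 - √(7 - 123)) - 1*(-12093) = (-2 - √(-116)) + 12093 = (-2 - 2*I*√29) + 12093 = 12091 - 2*I*√29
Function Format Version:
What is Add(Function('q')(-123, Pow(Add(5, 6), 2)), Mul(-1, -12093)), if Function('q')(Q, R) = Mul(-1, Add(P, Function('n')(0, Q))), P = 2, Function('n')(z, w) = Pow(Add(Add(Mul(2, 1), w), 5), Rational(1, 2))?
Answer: Add(12091, Mul(-2, I, Pow(29, Rational(1, 2)))) ≈ Add(12091., Mul(-10.770, I))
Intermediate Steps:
Function('n')(z, w) = Pow(Add(7, w), Rational(1, 2)) (Function('n')(z, w) = Pow(Add(Add(2, w), 5), Rational(1, 2)) = Pow(Add(7, w), Rational(1, 2)))
Function('q')(Q, R) = Add(-2, Mul(-1, Pow(Add(7, Q), Rational(1, 2)))) (Function('q')(Q, R) = Mul(-1, Add(2, Pow(Add(7, Q), Rational(1, 2)))) = Add(-2, Mul(-1, Pow(Add(7, Q), Rational(1, 2)))))
Add(Function('q')(-123, Pow(Add(5, 6), 2)), Mul(-1, -12093)) = Add(Add(-2, Mul(-1, Pow(Add(7, -123), Rational(1, 2)))), Mul(-1, -12093)) = Add(Add(-2, Mul(-1, Pow(-116, Rational(1, 2)))), 12093) = Add(Add(-2, Mul(-1, Mul(2, I, Pow(29, Rational(1, 2))))), 12093) = Add(Add(-2, Mul(-2, I, Pow(29, Rational(1, 2)))), 12093) = Add(12091, Mul(-2, I, Pow(29, Rational(1, 2))))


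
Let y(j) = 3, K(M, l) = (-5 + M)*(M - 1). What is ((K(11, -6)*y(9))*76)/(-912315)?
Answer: -912/60821 ≈ -0.014995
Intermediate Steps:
K(M, l) = (-1 + M)*(-5 + M) (K(M, l) = (-5 + M)*(-1 + M) = (-1 + M)*(-5 + M))
((K(11, -6)*y(9))*76)/(-912315) = (((5 + 11² - 6*11)*3)*76)/(-912315) = (((5 + 121 - 66)*3)*76)*(-1/912315) = ((60*3)*76)*(-1/912315) = (180*76)*(-1/912315) = 13680*(-1/912315) = -912/60821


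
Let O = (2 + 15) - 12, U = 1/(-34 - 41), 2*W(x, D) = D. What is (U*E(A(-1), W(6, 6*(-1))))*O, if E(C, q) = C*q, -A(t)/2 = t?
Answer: 2/5 ≈ 0.40000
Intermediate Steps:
A(t) = -2*t
W(x, D) = D/2
U = -1/75 (U = 1/(-75) = -1/75 ≈ -0.013333)
O = 5 (O = 17 - 12 = 5)
(U*E(A(-1), W(6, 6*(-1))))*O = -(-2*(-1))*(6*(-1))/2/75*5 = -2*(1/2)*(-6)/75*5 = -2*(-3)/75*5 = -1/75*(-6)*5 = (2/25)*5 = 2/5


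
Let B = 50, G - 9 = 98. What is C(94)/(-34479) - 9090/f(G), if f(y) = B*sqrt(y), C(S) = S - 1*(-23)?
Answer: -13/3831 - 909*sqrt(107)/535 ≈ -17.579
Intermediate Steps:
G = 107 (G = 9 + 98 = 107)
C(S) = 23 + S (C(S) = S + 23 = 23 + S)
f(y) = 50*sqrt(y)
C(94)/(-34479) - 9090/f(G) = (23 + 94)/(-34479) - 9090*sqrt(107)/5350 = 117*(-1/34479) - 909*sqrt(107)/535 = -13/3831 - 909*sqrt(107)/535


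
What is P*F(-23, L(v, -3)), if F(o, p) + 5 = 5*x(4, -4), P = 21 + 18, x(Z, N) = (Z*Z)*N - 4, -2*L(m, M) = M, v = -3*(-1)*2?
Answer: -13455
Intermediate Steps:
v = 6 (v = 3*2 = 6)
L(m, M) = -M/2
x(Z, N) = -4 + N*Z² (x(Z, N) = Z²*N - 4 = N*Z² - 4 = -4 + N*Z²)
P = 39
F(o, p) = -345 (F(o, p) = -5 + 5*(-4 - 4*4²) = -5 + 5*(-4 - 4*16) = -5 + 5*(-4 - 64) = -5 + 5*(-68) = -5 - 340 = -345)
P*F(-23, L(v, -3)) = 39*(-345) = -13455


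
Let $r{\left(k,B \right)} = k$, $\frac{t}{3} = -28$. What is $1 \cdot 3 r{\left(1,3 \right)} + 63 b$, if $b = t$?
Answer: $-5289$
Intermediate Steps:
$t = -84$ ($t = 3 \left(-28\right) = -84$)
$b = -84$
$1 \cdot 3 r{\left(1,3 \right)} + 63 b = 1 \cdot 3 \cdot 1 + 63 \left(-84\right) = 3 \cdot 1 - 5292 = 3 - 5292 = -5289$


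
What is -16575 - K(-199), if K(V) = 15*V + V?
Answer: -13391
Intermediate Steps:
K(V) = 16*V
-16575 - K(-199) = -16575 - 16*(-199) = -16575 - 1*(-3184) = -16575 + 3184 = -13391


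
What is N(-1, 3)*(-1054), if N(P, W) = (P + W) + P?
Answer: -1054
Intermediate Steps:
N(P, W) = W + 2*P
N(-1, 3)*(-1054) = (3 + 2*(-1))*(-1054) = (3 - 2)*(-1054) = 1*(-1054) = -1054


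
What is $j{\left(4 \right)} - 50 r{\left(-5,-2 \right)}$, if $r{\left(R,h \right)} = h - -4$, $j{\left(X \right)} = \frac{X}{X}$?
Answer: $-99$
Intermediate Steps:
$j{\left(X \right)} = 1$
$r{\left(R,h \right)} = 4 + h$ ($r{\left(R,h \right)} = h + 4 = 4 + h$)
$j{\left(4 \right)} - 50 r{\left(-5,-2 \right)} = 1 - 50 \left(4 - 2\right) = 1 - 100 = -99$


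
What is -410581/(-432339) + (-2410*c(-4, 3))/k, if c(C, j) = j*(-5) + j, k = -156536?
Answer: 6470932942/8459577213 ≈ 0.76492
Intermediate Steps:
c(C, j) = -4*j (c(C, j) = -5*j + j = -4*j)
-410581/(-432339) + (-2410*c(-4, 3))/k = -410581/(-432339) - (-9640)*3/(-156536) = -410581*(-1/432339) - 2410*(-12)*(-1/156536) = 410581/432339 + 28920*(-1/156536) = 410581/432339 - 3615/19567 = 6470932942/8459577213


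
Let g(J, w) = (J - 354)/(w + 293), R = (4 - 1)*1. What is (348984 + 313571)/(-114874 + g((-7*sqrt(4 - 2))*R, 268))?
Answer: -1330758603376730/230728624090519 + 867284495*sqrt(2)/461457248181038 ≈ -5.7676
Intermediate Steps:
R = 3 (R = 3*1 = 3)
g(J, w) = (-354 + J)/(293 + w)
(348984 + 313571)/(-114874 + g((-7*sqrt(4 - 2))*R, 268)) = (348984 + 313571)/(-114874 + (-354 - 7*sqrt(4 - 2)*3)/(293 + 268)) = 662555/(-114874 + (-354 - 7*sqrt(2)*3)/561) = 662555/(-114874 + (-354 - 21*sqrt(2))/561) = 662555/(-114874 + (-118/187 - 7*sqrt(2)/187)) = 662555/(-21481556/187 - 7*sqrt(2)/187)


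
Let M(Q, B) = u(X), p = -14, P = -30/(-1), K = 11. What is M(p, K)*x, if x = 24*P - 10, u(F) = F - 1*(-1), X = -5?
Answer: -2840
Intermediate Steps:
P = 30 (P = -30*(-1) = 30)
u(F) = 1 + F (u(F) = F + 1 = 1 + F)
x = 710 (x = 24*30 - 10 = 720 - 10 = 710)
M(Q, B) = -4 (M(Q, B) = 1 - 5 = -4)
M(p, K)*x = -4*710 = -2840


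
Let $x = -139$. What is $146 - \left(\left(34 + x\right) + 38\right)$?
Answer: $213$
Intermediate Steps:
$146 - \left(\left(34 + x\right) + 38\right) = 146 - \left(\left(34 - 139\right) + 38\right) = 146 - \left(-105 + 38\right) = 146 - -67 = 146 + 67 = 213$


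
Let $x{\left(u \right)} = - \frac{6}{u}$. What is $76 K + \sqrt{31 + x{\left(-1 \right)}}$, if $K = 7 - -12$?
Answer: $1444 + \sqrt{37} \approx 1450.1$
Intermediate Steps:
$K = 19$ ($K = 7 + 12 = 19$)
$76 K + \sqrt{31 + x{\left(-1 \right)}} = 76 \cdot 19 + \sqrt{31 - \frac{6}{-1}} = 1444 + \sqrt{31 - -6} = 1444 + \sqrt{31 + 6} = 1444 + \sqrt{37}$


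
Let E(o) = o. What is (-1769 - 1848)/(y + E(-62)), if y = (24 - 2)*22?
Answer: -3617/422 ≈ -8.5711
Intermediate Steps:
y = 484 (y = 22*22 = 484)
(-1769 - 1848)/(y + E(-62)) = (-1769 - 1848)/(484 - 62) = -3617/422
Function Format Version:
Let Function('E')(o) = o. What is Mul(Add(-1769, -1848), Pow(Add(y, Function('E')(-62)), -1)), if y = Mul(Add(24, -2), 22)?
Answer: Rational(-3617, 422) ≈ -8.5711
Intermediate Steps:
y = 484 (y = Mul(22, 22) = 484)
Mul(Add(-1769, -1848), Pow(Add(y, Function('E')(-62)), -1)) = Mul(Add(-1769, -1848), Pow(Add(484, -62), -1)) = Mul(-3617, Pow(422, -1)) = Mul(-3617, Rational(1, 422)) = Rational(-3617, 422)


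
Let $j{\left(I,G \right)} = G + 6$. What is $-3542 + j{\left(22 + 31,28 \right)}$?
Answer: $-3508$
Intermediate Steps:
$j{\left(I,G \right)} = 6 + G$
$-3542 + j{\left(22 + 31,28 \right)} = -3542 + \left(6 + 28\right) = -3542 + 34 = -3508$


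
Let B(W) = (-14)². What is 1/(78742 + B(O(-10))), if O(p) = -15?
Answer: 1/78938 ≈ 1.2668e-5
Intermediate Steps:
B(W) = 196
1/(78742 + B(O(-10))) = 1/(78742 + 196) = 1/78938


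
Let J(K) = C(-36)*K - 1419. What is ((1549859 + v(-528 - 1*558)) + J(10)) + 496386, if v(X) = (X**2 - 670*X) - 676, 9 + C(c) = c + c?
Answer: 3950356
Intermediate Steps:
C(c) = -9 + 2*c (C(c) = -9 + (c + c) = -9 + 2*c)
v(X) = -676 + X**2 - 670*X
J(K) = -1419 - 81*K (J(K) = (-9 + 2*(-36))*K - 1419 = (-9 - 72)*K - 1419 = -81*K - 1419 = -1419 - 81*K)
((1549859 + v(-528 - 1*558)) + J(10)) + 496386 = ((1549859 + (-676 + (-528 - 1*558)**2 - 670*(-528 - 1*558))) + (-1419 - 81*10)) + 496386 = ((1549859 + (-676 + (-528 - 558)**2 - 670*(-528 - 558))) + (-1419 - 810)) + 496386 = ((1549859 + (-676 + (-1086)**2 - 670*(-1086))) - 2229) + 496386 = ((1549859 + (-676 + 1179396 + 727620)) - 2229) + 496386 = ((1549859 + 1906340) - 2229) + 496386 = (3456199 - 2229) + 496386 = 3453970 + 496386 = 3950356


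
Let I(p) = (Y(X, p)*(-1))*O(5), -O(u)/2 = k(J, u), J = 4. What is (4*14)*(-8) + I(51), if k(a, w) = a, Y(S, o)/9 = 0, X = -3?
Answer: -448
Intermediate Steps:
Y(S, o) = 0 (Y(S, o) = 9*0 = 0)
O(u) = -8 (O(u) = -2*4 = -8)
I(p) = 0 (I(p) = (0*(-1))*(-8) = 0*(-8) = 0)
(4*14)*(-8) + I(51) = (4*14)*(-8) + 0 = 56*(-8) + 0 = -448 + 0 = -448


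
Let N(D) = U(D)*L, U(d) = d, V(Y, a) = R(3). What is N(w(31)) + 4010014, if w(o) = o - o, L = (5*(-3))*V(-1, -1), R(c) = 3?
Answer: 4010014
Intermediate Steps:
V(Y, a) = 3
L = -45 (L = (5*(-3))*3 = -15*3 = -45)
w(o) = 0
N(D) = -45*D (N(D) = D*(-45) = -45*D)
N(w(31)) + 4010014 = -45*0 + 4010014 = 0 + 4010014 = 4010014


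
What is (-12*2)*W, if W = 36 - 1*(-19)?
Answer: -1320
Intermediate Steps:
W = 55 (W = 36 + 19 = 55)
(-12*2)*W = -12*2*55 = -24*55 = -1320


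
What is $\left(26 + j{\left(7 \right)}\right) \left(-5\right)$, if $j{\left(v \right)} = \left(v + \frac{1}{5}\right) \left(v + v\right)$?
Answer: $-634$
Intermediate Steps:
$j{\left(v \right)} = 2 v \left(\frac{1}{5} + v\right)$ ($j{\left(v \right)} = \left(v + \frac{1}{5}\right) 2 v = \left(\frac{1}{5} + v\right) 2 v = 2 v \left(\frac{1}{5} + v\right)$)
$\left(26 + j{\left(7 \right)}\right) \left(-5\right) = \left(26 + \frac{2}{5} \cdot 7 \left(1 + 5 \cdot 7\right)\right) \left(-5\right) = \left(26 + \frac{2}{5} \cdot 7 \left(1 + 35\right)\right) \left(-5\right) = \left(26 + \frac{2}{5} \cdot 7 \cdot 36\right) \left(-5\right) = \left(26 + \frac{504}{5}\right) \left(-5\right) = \frac{634}{5} \left(-5\right) = -634$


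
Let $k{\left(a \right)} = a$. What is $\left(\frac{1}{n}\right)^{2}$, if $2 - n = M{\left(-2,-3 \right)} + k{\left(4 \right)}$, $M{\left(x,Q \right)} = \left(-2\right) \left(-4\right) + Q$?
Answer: $\frac{1}{49} \approx 0.020408$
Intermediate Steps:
$M{\left(x,Q \right)} = 8 + Q$
$n = -7$ ($n = 2 - \left(\left(8 - 3\right) + 4\right) = 2 - \left(5 + 4\right) = 2 - 9 = -7$)
$\left(\frac{1}{n}\right)^{2} = \left(\frac{1}{-7}\right)^{2} = \left(- \frac{1}{7}\right)^{2} = \frac{1}{49}$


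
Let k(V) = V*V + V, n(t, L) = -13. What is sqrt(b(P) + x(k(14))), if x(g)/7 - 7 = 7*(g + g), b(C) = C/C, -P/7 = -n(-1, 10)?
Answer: sqrt(20630) ≈ 143.63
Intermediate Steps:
P = -91 (P = -(-7)*(-13) = -7*13 = -91)
b(C) = 1
k(V) = V + V**2 (k(V) = V**2 + V = V + V**2)
x(g) = 49 + 98*g (x(g) = 49 + 7*(7*(g + g)) = 49 + 7*(7*(2*g)) = 49 + 7*(14*g) = 49 + 98*g)
sqrt(b(P) + x(k(14))) = sqrt(1 + (49 + 98*(14*(1 + 14)))) = sqrt(1 + (49 + 98*(14*15))) = sqrt(1 + (49 + 98*210)) = sqrt(1 + (49 + 20580)) = sqrt(1 + 20629) = sqrt(20630)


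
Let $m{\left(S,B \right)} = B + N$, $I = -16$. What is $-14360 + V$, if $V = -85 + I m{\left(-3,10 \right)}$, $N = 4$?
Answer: $-14669$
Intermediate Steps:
$m{\left(S,B \right)} = 4 + B$ ($m{\left(S,B \right)} = B + 4 = 4 + B$)
$V = -309$ ($V = -85 - 16 \left(4 + 10\right) = -85 - 224 = -309$)
$-14360 + V = -14360 - 309 = -14669$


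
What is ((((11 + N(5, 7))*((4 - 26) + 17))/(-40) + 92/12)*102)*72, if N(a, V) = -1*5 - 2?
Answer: 59976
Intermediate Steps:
N(a, V) = -7 (N(a, V) = -5 - 2 = -7)
((((11 + N(5, 7))*((4 - 26) + 17))/(-40) + 92/12)*102)*72 = ((((11 - 7)*((4 - 26) + 17))/(-40) + 92/12)*102)*72 = (((4*(-22 + 17))*(-1/40) + 92*(1/12))*102)*72 = (((4*(-5))*(-1/40) + 23/3)*102)*72 = ((-20*(-1/40) + 23/3)*102)*72 = ((1/2 + 23/3)*102)*72 = ((49/6)*102)*72 = 833*72 = 59976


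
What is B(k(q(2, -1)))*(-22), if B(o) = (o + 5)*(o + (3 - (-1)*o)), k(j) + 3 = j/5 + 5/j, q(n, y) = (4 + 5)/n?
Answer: -182666/2025 ≈ -90.205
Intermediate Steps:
q(n, y) = 9/n
k(j) = -3 + 5/j + j/5 (k(j) = -3 + (j/5 + 5/j) = -3 + (5/j + j/5) = -3 + 5/j + j/5)
B(o) = (3 + 2*o)*(5 + o) (B(o) = (5 + o)*(o + (3 + o)) = (5 + o)*(3 + 2*o) = (3 + 2*o)*(5 + o))
B(k(q(2, -1)))*(-22) = (15 + 2*(-3 + 5/((9/2)) + (9/2)/5)² + 13*(-3 + 5/((9/2)) + (9/2)/5))*(-22) = (15 + 2*(-3 + 5/((9*(½))) + (9*(½))/5)² + 13*(-3 + 5/((9*(½))) + (9*(½))/5))*(-22) = (15 + 2*(-3 + 5/(9/2) + (⅕)*(9/2))² + 13*(-3 + 5/(9/2) + (⅕)*(9/2)))*(-22) = (15 + 2*(-3 + 5*(2/9) + 9/10)² + 13*(-3 + 5*(2/9) + 9/10))*(-22) = (15 + 2*(-3 + 10/9 + 9/10)² + 13*(-3 + 10/9 + 9/10))*(-22) = (15 + 2*(-89/90)² + 13*(-89/90))*(-22) = (15 + 2*(7921/8100) - 1157/90)*(-22) = (15 + 7921/4050 - 1157/90)*(-22) = (8303/2025)*(-22) = -182666/2025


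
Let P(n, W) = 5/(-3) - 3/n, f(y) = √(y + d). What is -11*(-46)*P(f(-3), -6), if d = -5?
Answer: -2530/3 + 759*I*√2/2 ≈ -843.33 + 536.69*I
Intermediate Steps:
f(y) = √(-5 + y) (f(y) = √(y - 5) = √(-5 + y))
P(n, W) = -5/3 - 3/n (P(n, W) = 5*(-⅓) - 3/n = -5/3 - 3/n)
-11*(-46)*P(f(-3), -6) = -11*(-46)*(-5/3 - 3/√(-5 - 3)) = -(-506)*(-5/3 - 3*(-I*√2/4)) = -(-506)*(-5/3 - (-3)*I*√2/4) = -(-506)*(-5/3 + 3*I*√2/4) = -(2530/3 - 759*I*√2/2) = -2530/3 + 759*I*√2/2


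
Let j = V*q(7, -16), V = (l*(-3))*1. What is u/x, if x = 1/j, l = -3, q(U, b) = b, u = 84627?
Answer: -12186288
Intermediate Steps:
V = 9 (V = -3*(-3)*1 = 9*1 = 9)
j = -144 (j = 9*(-16) = -144)
x = -1/144 (x = 1/(-144) = -1/144 ≈ -0.0069444)
u/x = 84627/(-1/144) = 84627*(-144) = -12186288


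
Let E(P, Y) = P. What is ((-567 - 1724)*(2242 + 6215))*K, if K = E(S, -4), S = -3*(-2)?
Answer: -116249922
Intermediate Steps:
S = 6
K = 6
((-567 - 1724)*(2242 + 6215))*K = ((-567 - 1724)*(2242 + 6215))*6 = -2291*8457*6 = -19374987*6 = -116249922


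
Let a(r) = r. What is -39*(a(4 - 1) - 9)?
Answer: 234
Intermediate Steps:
-39*(a(4 - 1) - 9) = -39*((4 - 1) - 9) = -39*(3 - 9) = -39*(-6) = 234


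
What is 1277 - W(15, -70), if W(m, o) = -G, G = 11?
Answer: 1288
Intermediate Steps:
W(m, o) = -11 (W(m, o) = -1*11 = -11)
1277 - W(15, -70) = 1277 - 1*(-11) = 1277 + 11 = 1288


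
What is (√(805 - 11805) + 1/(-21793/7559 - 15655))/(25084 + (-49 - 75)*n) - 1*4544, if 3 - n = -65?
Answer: -8955753166976903/1970896383576 + 5*I*√110/8326 ≈ -4544.0 + 0.0062984*I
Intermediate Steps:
n = 68 (n = 3 - 1*(-65) = 3 + 65 = 68)
(√(805 - 11805) + 1/(-21793/7559 - 15655))/(25084 + (-49 - 75)*n) - 1*4544 = (√(805 - 11805) + 1/(-21793/7559 - 15655))/(25084 + (-49 - 75)*68) - 1*4544 = (√(-11000) + 1/(-21793*1/7559 - 15655))/(25084 - 124*68) - 4544 = (10*I*√110 + 1/(-21793/7559 - 15655))/(25084 - 8432) - 4544 = (10*I*√110 + 1/(-118357938/7559))/16652 - 4544 = (10*I*√110 - 7559/118357938)*(1/16652) - 4544 = (-7559/118357938 + 10*I*√110)*(1/16652) - 4544 = (-7559/1970896383576 + 5*I*√110/8326) - 4544 = -8955753166976903/1970896383576 + 5*I*√110/8326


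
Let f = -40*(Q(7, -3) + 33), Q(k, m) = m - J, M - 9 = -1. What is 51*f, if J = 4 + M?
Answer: -36720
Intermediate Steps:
M = 8 (M = 9 - 1 = 8)
J = 12 (J = 4 + 8 = 12)
Q(k, m) = -12 + m (Q(k, m) = m - 1*12 = m - 12 = -12 + m)
f = -720 (f = -40*((-12 - 3) + 33) = -40*(-15 + 33) = -40*18 = -720)
51*f = 51*(-720) = -36720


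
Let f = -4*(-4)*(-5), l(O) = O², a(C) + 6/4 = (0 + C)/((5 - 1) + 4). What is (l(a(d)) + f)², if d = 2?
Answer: 1575025/256 ≈ 6152.4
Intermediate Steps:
a(C) = -3/2 + C/8 (a(C) = -3/2 + (0 + C)/((5 - 1) + 4) = -3/2 + C/(4 + 4) = -3/2 + C/8)
f = -80 (f = 16*(-5) = -80)
(l(a(d)) + f)² = ((-3/2 + (⅛)*2)² - 80)² = ((-3/2 + ¼)² - 80)² = ((-5/4)² - 80)² = (25/16 - 80)² = (-1255/16)² = 1575025/256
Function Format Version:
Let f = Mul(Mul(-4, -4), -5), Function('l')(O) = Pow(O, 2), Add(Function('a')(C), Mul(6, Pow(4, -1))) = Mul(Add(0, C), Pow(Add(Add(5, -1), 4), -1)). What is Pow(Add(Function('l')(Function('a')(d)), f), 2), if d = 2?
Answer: Rational(1575025, 256) ≈ 6152.4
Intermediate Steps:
Function('a')(C) = Add(Rational(-3, 2), Mul(Rational(1, 8), C)) (Function('a')(C) = Add(Rational(-3, 2), Mul(Add(0, C), Pow(Add(Add(5, -1), 4), -1))) = Add(Rational(-3, 2), Mul(C, Pow(Add(4, 4), -1))) = Add(Rational(-3, 2), Mul(C, Pow(8, -1))) = Add(Rational(-3, 2), Mul(C, Rational(1, 8))) = Add(Rational(-3, 2), Mul(Rational(1, 8), C)))
f = -80 (f = Mul(16, -5) = -80)
Pow(Add(Function('l')(Function('a')(d)), f), 2) = Pow(Add(Pow(Add(Rational(-3, 2), Mul(Rational(1, 8), 2)), 2), -80), 2) = Pow(Add(Pow(Add(Rational(-3, 2), Rational(1, 4)), 2), -80), 2) = Pow(Add(Pow(Rational(-5, 4), 2), -80), 2) = Pow(Add(Rational(25, 16), -80), 2) = Pow(Rational(-1255, 16), 2) = Rational(1575025, 256)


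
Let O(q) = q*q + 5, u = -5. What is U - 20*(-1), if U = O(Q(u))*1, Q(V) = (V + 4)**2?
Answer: 26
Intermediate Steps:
Q(V) = (4 + V)**2
O(q) = 5 + q**2 (O(q) = q**2 + 5 = 5 + q**2)
U = 6 (U = (5 + ((4 - 5)**2)**2)*1 = (5 + ((-1)**2)**2)*1 = (5 + 1**2)*1 = (5 + 1)*1 = 6*1 = 6)
U - 20*(-1) = 6 - 20*(-1) = 6 + 20 = 26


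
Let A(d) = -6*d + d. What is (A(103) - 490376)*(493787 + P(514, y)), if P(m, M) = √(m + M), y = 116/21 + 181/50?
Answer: -242395594217 - 490891*√23070642/210 ≈ -2.4241e+11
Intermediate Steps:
y = 9601/1050 (y = 116*(1/21) + 181*(1/50) = 116/21 + 181/50 = 9601/1050 ≈ 9.1438)
P(m, M) = √(M + m)
A(d) = -5*d
(A(103) - 490376)*(493787 + P(514, y)) = (-5*103 - 490376)*(493787 + √(9601/1050 + 514)) = (-515 - 490376)*(493787 + √(549301/1050)) = -490891*(493787 + √23070642/210) = -242395594217 - 490891*√23070642/210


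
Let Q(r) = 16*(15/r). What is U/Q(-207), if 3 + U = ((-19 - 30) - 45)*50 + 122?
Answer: 316089/80 ≈ 3951.1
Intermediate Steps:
U = -4581 (U = -3 + (((-19 - 30) - 45)*50 + 122) = -3 + ((-49 - 45)*50 + 122) = -3 + (-94*50 + 122) = -3 + (-4700 + 122) = -3 - 4578 = -4581)
Q(r) = 240/r
U/Q(-207) = -4581/(240/(-207)) = -4581/(240*(-1/207)) = -4581/(-80/69) = -4581*(-69/80) = 316089/80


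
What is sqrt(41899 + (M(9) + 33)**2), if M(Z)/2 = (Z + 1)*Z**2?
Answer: 2*sqrt(693577) ≈ 1665.6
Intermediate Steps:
M(Z) = 2*Z**2*(1 + Z) (M(Z) = 2*((Z + 1)*Z**2) = 2*((1 + Z)*Z**2) = 2*(Z**2*(1 + Z)) = 2*Z**2*(1 + Z))
sqrt(41899 + (M(9) + 33)**2) = sqrt(41899 + (2*9**2*(1 + 9) + 33)**2) = sqrt(41899 + (2*81*10 + 33)**2) = sqrt(41899 + (1620 + 33)**2) = sqrt(41899 + 1653**2) = sqrt(41899 + 2732409) = sqrt(2774308) = 2*sqrt(693577)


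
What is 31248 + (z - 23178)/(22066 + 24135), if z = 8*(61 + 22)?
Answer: 1443666334/46201 ≈ 31248.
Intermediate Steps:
z = 664 (z = 8*83 = 664)
31248 + (z - 23178)/(22066 + 24135) = 31248 + (664 - 23178)/(22066 + 24135) = 31248 - 22514/46201 = 1443666334/46201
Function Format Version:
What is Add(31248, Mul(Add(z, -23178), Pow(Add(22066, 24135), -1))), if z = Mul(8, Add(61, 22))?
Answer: Rational(1443666334, 46201) ≈ 31248.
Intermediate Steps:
z = 664 (z = Mul(8, 83) = 664)
Add(31248, Mul(Add(z, -23178), Pow(Add(22066, 24135), -1))) = Add(31248, Mul(Add(664, -23178), Pow(Add(22066, 24135), -1))) = Add(31248, Mul(-22514, Pow(46201, -1))) = Add(31248, Mul(-22514, Rational(1, 46201))) = Add(31248, Rational(-22514, 46201)) = Rational(1443666334, 46201)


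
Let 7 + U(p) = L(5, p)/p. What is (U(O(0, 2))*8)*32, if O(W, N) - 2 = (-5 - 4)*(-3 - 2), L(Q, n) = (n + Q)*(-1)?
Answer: -97536/47 ≈ -2075.2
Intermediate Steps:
L(Q, n) = -Q - n (L(Q, n) = (Q + n)*(-1) = -Q - n)
O(W, N) = 47 (O(W, N) = 2 + (-5 - 4)*(-3 - 2) = 2 - 9*(-5) = 2 + 45 = 47)
U(p) = -7 + (-5 - p)/p (U(p) = -7 + (-1*5 - p)/p = -7 + (-5 - p)/p)
(U(O(0, 2))*8)*32 = ((-8 - 5/47)*8)*32 = -381/47*8*32 = -3048/47*32 = -97536/47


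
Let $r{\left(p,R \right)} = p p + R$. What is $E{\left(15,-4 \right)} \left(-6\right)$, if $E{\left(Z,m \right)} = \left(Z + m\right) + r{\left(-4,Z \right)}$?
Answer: $-252$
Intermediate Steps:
$r{\left(p,R \right)} = R + p^{2}$ ($r{\left(p,R \right)} = p^{2} + R = R + p^{2}$)
$E{\left(Z,m \right)} = 16 + m + 2 Z$ ($E{\left(Z,m \right)} = \left(Z + m\right) + \left(Z + \left(-4\right)^{2}\right) = \left(Z + m\right) + \left(Z + 16\right) = \left(Z + m\right) + \left(16 + Z\right) = 16 + m + 2 Z$)
$E{\left(15,-4 \right)} \left(-6\right) = \left(16 - 4 + 2 \cdot 15\right) \left(-6\right) = \left(16 - 4 + 30\right) \left(-6\right) = 42 \left(-6\right) = -252$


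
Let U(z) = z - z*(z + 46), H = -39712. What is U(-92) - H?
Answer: 35388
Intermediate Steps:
U(z) = z - z*(46 + z)
U(-92) - H = -1*(-92)*(45 - 92) - 1*(-39712) = -1*(-92)*(-47) + 39712 = -4324 + 39712 = 35388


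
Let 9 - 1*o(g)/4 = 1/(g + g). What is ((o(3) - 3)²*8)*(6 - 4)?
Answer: 150544/9 ≈ 16727.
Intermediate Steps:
o(g) = 36 - 2/g (o(g) = 36 - 4/(g + g) = 36 - 4*1/(2*g) = 36 - 2/g)
((o(3) - 3)²*8)*(6 - 4) = (((36 - 2/3) - 3)²*8)*(6 - 4) = (((36 - 2*⅓) - 3)²*8)*2 = (((36 - ⅔) - 3)²*8)*2 = ((106/3 - 3)²*8)*2 = ((97/3)²*8)*2 = ((9409/9)*8)*2 = (75272/9)*2 = 150544/9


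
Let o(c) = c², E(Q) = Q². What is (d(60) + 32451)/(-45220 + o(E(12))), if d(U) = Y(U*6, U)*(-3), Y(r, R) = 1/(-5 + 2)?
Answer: -8113/6121 ≈ -1.3254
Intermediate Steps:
Y(r, R) = -⅓ (Y(r, R) = 1/(-3) = -⅓)
d(U) = 1 (d(U) = -⅓*(-3) = 1)
(d(60) + 32451)/(-45220 + o(E(12))) = (1 + 32451)/(-45220 + (12²)²) = 32452/(-45220 + 144²) = 32452/(-45220 + 20736) = 32452/(-24484) = 32452*(-1/24484) = -8113/6121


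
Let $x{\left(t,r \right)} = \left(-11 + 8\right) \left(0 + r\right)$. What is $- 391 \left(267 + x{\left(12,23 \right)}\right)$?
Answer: $-77418$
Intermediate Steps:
$x{\left(t,r \right)} = - 3 r$
$- 391 \left(267 + x{\left(12,23 \right)}\right) = - 391 \left(267 - 69\right) = \left(-391\right) 198 = -77418$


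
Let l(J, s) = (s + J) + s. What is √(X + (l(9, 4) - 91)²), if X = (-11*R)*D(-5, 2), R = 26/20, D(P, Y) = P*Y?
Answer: √5619 ≈ 74.960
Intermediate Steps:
l(J, s) = J + 2*s (l(J, s) = (J + s) + s = J + 2*s)
R = 13/10 (R = 26*(1/20) = 13/10 ≈ 1.3000)
X = 143 (X = (-11*13/10)*(-5*2) = -143/10*(-10) = 143)
√(X + (l(9, 4) - 91)²) = √(143 + ((9 + 2*4) - 91)²) = √(143 + ((9 + 8) - 91)²) = √(143 + (17 - 91)²) = √(143 + (-74)²) = √(143 + 5476) = √5619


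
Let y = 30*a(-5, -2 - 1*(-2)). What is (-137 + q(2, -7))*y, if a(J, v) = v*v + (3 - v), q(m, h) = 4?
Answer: -11970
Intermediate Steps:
a(J, v) = 3 + v² - v (a(J, v) = v² + (3 - v) = 3 + v² - v)
y = 90 (y = 30*(3 + (-2 - 1*(-2))² - (-2 - 1*(-2))) = 30*(3 + (-2 + 2)² - (-2 + 2)) = 30*(3 + 0² - 1*0) = 30*(3 + 0 + 0) = 30*3 = 90)
(-137 + q(2, -7))*y = (-137 + 4)*90 = -133*90 = -11970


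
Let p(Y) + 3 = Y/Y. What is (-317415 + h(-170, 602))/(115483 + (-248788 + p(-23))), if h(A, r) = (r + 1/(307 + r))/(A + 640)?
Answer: 135608663231/56952749610 ≈ 2.3811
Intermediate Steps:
p(Y) = -2 (p(Y) = -3 + Y/Y = -3 + 1 = -2)
h(A, r) = (r + 1/(307 + r))/(640 + A)
(-317415 + h(-170, 602))/(115483 + (-248788 + p(-23))) = (-317415 + (1 + 602**2 + 307*602)/(196480 + 307*(-170) + 640*602 - 170*602))/(115483 + (-248788 - 2)) = (-317415 + (1 + 362404 + 184814)/(196480 - 52190 + 385280 - 102340))/(115483 - 248790) = (-317415 + 547219/427230)/(-133307) = (-317415 + (1/427230)*547219)*(-1/133307) = (-317415 + 547219/427230)*(-1/133307) = -135608663231/427230*(-1/133307) = 135608663231/56952749610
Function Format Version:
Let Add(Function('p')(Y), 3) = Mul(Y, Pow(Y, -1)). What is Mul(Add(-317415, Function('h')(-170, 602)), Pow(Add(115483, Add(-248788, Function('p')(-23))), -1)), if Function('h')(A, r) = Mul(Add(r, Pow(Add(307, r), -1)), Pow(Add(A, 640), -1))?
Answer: Rational(135608663231, 56952749610) ≈ 2.3811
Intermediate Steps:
Function('p')(Y) = -2 (Function('p')(Y) = Add(-3, Mul(Y, Pow(Y, -1))) = Add(-3, 1) = -2)
Function('h')(A, r) = Mul(Pow(Add(640, A), -1), Add(r, Pow(Add(307, r), -1))) (Function('h')(A, r) = Mul(Add(r, Pow(Add(307, r), -1)), Pow(Add(640, A), -1)) = Mul(Pow(Add(640, A), -1), Add(r, Pow(Add(307, r), -1))))
Mul(Add(-317415, Function('h')(-170, 602)), Pow(Add(115483, Add(-248788, Function('p')(-23))), -1)) = Mul(Add(-317415, Mul(Pow(Add(196480, Mul(307, -170), Mul(640, 602), Mul(-170, 602)), -1), Add(1, Pow(602, 2), Mul(307, 602)))), Pow(Add(115483, Add(-248788, -2)), -1)) = Mul(Add(-317415, Mul(Pow(Add(196480, -52190, 385280, -102340), -1), Add(1, 362404, 184814))), Pow(Add(115483, -248790), -1)) = Mul(Add(-317415, Mul(Pow(427230, -1), 547219)), Pow(-133307, -1)) = Mul(Add(-317415, Mul(Rational(1, 427230), 547219)), Rational(-1, 133307)) = Mul(Add(-317415, Rational(547219, 427230)), Rational(-1, 133307)) = Mul(Rational(-135608663231, 427230), Rational(-1, 133307)) = Rational(135608663231, 56952749610)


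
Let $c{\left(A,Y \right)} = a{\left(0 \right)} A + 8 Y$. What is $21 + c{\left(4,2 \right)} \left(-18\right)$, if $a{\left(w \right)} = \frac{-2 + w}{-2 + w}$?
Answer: $-339$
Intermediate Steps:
$a{\left(w \right)} = 1$
$c{\left(A,Y \right)} = A + 8 Y$ ($c{\left(A,Y \right)} = 1 A + 8 Y = A + 8 Y$)
$21 + c{\left(4,2 \right)} \left(-18\right) = 21 + \left(4 + 8 \cdot 2\right) \left(-18\right) = 21 + \left(4 + 16\right) \left(-18\right) = 21 + 20 \left(-18\right) = 21 - 360 = -339$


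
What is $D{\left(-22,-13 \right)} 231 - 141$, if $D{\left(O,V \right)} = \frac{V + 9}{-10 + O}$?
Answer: $- \frac{897}{8} \approx -112.13$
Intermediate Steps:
$D{\left(O,V \right)} = \frac{9 + V}{-10 + O}$
$D{\left(-22,-13 \right)} 231 - 141 = \frac{9 - 13}{-10 - 22} \cdot 231 - 141 = \frac{1}{-32} \left(-4\right) 231 - 141 = \left(- \frac{1}{32}\right) \left(-4\right) 231 - 141 = \frac{1}{8} \cdot 231 - 141 = \frac{231}{8} - 141 = - \frac{897}{8}$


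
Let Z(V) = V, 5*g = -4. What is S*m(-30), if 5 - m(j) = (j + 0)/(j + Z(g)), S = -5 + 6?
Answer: 310/77 ≈ 4.0260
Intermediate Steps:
g = -4/5 (g = (1/5)*(-4) = -4/5 ≈ -0.80000)
S = 1
m(j) = 5 - j/(-4/5 + j) (m(j) = 5 - (j + 0)/(j - 4/5) = 5 - j/(-4/5 + j))
S*m(-30) = 1*(20*(-1 - 30)/(-4 + 5*(-30))) = 1*(20*(-31)/(-4 - 150)) = 1*(20*(-31)/(-154)) = 1*(20*(-1/154)*(-31)) = 1*(310/77) = 310/77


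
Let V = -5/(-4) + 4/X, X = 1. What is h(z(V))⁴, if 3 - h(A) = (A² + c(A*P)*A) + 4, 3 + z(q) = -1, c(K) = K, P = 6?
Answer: 163047361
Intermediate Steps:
V = 21/4 (V = -5/(-4) + 4/1 = -5*(-¼) + 4*1 = 5/4 + 4 = 21/4 ≈ 5.2500)
z(q) = -4 (z(q) = -3 - 1 = -4)
h(A) = -1 - 7*A² (h(A) = 3 - ((A² + (A*6)*A) + 4) = 3 - ((A² + (6*A)*A) + 4) = 3 - ((A² + 6*A²) + 4) = 3 - (7*A² + 4) = 3 - (4 + 7*A²) = 3 + (-4 - 7*A²) = -1 - 7*A²)
h(z(V))⁴ = (-1 - 7*(-4)²)⁴ = (-1 - 7*16)⁴ = (-1 - 112)⁴ = (-113)⁴ = 163047361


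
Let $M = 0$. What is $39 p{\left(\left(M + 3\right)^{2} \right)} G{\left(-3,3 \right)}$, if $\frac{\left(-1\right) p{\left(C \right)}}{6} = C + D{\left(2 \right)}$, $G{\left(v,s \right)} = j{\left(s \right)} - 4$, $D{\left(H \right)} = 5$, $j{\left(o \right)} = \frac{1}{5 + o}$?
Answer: $\frac{25389}{2} \approx 12695.0$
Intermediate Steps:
$G{\left(v,s \right)} = -4 + \frac{1}{5 + s}$ ($G{\left(v,s \right)} = \frac{1}{5 + s} - 4 = -4 + \frac{1}{5 + s}$)
$p{\left(C \right)} = -30 - 6 C$ ($p{\left(C \right)} = - 6 \left(C + 5\right) = - 6 \left(5 + C\right) = -30 - 6 C$)
$39 p{\left(\left(M + 3\right)^{2} \right)} G{\left(-3,3 \right)} = 39 \left(-30 - 6 \left(0 + 3\right)^{2}\right) \frac{-19 - 12}{5 + 3} = 39 \left(-30 - 6 \cdot 3^{2}\right) \frac{-19 - 12}{8} = 39 \left(-30 - 54\right) \frac{1}{8} \left(-31\right) = 39 \left(-30 - 54\right) \left(- \frac{31}{8}\right) = 39 \left(-84\right) \left(- \frac{31}{8}\right) = \left(-3276\right) \left(- \frac{31}{8}\right) = \frac{25389}{2}$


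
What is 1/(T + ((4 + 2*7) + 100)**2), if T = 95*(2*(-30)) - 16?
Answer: 1/8208 ≈ 0.00012183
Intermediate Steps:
T = -5716 (T = 95*(-60) - 16 = -5700 - 16 = -5716)
1/(T + ((4 + 2*7) + 100)**2) = 1/(-5716 + ((4 + 2*7) + 100)**2) = 1/(-5716 + ((4 + 14) + 100)**2) = 1/(-5716 + (18 + 100)**2) = 1/(-5716 + 118**2) = 1/(-5716 + 13924) = 1/8208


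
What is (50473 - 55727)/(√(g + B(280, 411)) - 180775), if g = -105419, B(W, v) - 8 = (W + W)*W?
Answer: 474895925/16339774618 + 2627*√51389/16339774618 ≈ 0.029100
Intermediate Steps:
B(W, v) = 8 + 2*W² (B(W, v) = 8 + (W + W)*W = 8 + (2*W)*W = 8 + 2*W²)
(50473 - 55727)/(√(g + B(280, 411)) - 180775) = (50473 - 55727)/(√(-105419 + (8 + 2*280²)) - 180775) = -5254/(√(-105419 + (8 + 2*78400)) - 180775) = -5254/(√(-105419 + (8 + 156800)) - 180775) = -5254/(√(-105419 + 156808) - 180775) = -5254/(√51389 - 180775) = -5254/(-180775 + √51389)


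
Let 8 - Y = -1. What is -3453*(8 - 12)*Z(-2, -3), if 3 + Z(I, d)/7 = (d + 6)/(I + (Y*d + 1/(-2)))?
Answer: -17693172/59 ≈ -2.9988e+5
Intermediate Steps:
Y = 9 (Y = 8 - 1*(-1) = 8 + 1 = 9)
Z(I, d) = -21 + 7*(6 + d)/(-1/2 + I + 9*d) (Z(I, d) = -21 + 7*((d + 6)/(I + (9*d + 1/(-2)))) = -21 + 7*((6 + d)/(I + (9*d - 1/2))) = -21 + 7*((6 + d)/(I + (-1/2 + 9*d))) = -21 + 7*((6 + d)/(-1/2 + I + 9*d)) = -21 + 7*(6 + d)/(-1/2 + I + 9*d))
-3453*(8 - 12)*Z(-2, -3) = -3453*(8 - 12)*7*(15 - 52*(-3) - 6*(-2))/(-1 + 2*(-2) + 18*(-3)) = -(-13812)*7*(15 + 156 + 12)/(-1 - 4 - 54) = -(-13812)*7*183/(-59) = -(-13812)*7*(-1/59)*183 = -(-13812)*(-1281)/59 = -3453*5124/59 = -17693172/59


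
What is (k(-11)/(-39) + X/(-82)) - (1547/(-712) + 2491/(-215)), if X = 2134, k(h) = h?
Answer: -2933269957/244774920 ≈ -11.984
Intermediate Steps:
(k(-11)/(-39) + X/(-82)) - (1547/(-712) + 2491/(-215)) = (-11/(-39) + 2134/(-82)) - (1547/(-712) + 2491/(-215)) = (-11*(-1/39) + 2134*(-1/82)) - (1547*(-1/712) + 2491*(-1/215)) = (11/39 - 1067/41) - (-1547/712 - 2491/215) = -41162/1599 - 1*(-2106197/153080) = -41162/1599 + 2106197/153080 = -2933269957/244774920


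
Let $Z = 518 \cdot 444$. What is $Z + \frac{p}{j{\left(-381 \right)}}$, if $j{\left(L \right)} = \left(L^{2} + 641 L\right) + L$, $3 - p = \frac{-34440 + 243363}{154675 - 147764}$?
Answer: $\frac{5854035371266}{25453213} \approx 2.2999 \cdot 10^{5}$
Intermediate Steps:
$p = - \frac{188190}{6911}$ ($p = 3 - \frac{-34440 + 243363}{154675 - 147764} = 3 - \frac{208923}{6911} = - \frac{188190}{6911} \approx -27.23$)
$j{\left(L \right)} = L^{2} + 642 L$
$Z = 229992$
$Z + \frac{p}{j{\left(-381 \right)}} = 229992 - \frac{188190}{6911 \left(- 381 \left(642 - 381\right)\right)} = 229992 - \frac{188190}{6911 \left(\left(-381\right) 261\right)} = 229992 - \frac{188190}{6911 \left(-99441\right)} = 229992 - - \frac{6970}{25453213} = 229992 + \frac{6970}{25453213} = \frac{5854035371266}{25453213}$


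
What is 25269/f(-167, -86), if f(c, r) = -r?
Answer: 25269/86 ≈ 293.83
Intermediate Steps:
25269/f(-167, -86) = 25269/((-1*(-86))) = 25269/86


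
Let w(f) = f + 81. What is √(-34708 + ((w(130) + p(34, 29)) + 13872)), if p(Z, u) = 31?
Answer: I*√20594 ≈ 143.51*I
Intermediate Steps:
w(f) = 81 + f
√(-34708 + ((w(130) + p(34, 29)) + 13872)) = √(-34708 + (((81 + 130) + 31) + 13872)) = √(-34708 + ((211 + 31) + 13872)) = √(-34708 + (242 + 13872)) = √(-34708 + 14114) = √(-20594) = I*√20594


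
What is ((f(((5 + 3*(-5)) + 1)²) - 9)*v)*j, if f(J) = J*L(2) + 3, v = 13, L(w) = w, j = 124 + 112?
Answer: 478608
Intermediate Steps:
j = 236
f(J) = 3 + 2*J (f(J) = J*2 + 3 = 2*J + 3 = 3 + 2*J)
((f(((5 + 3*(-5)) + 1)²) - 9)*v)*j = (((3 + 2*((5 + 3*(-5)) + 1)²) - 9)*13)*236 = (((3 + 2*((5 - 15) + 1)²) - 9)*13)*236 = (((3 + 2*(-10 + 1)²) - 9)*13)*236 = (((3 + 2*(-9)²) - 9)*13)*236 = (((3 + 2*81) - 9)*13)*236 = (((3 + 162) - 9)*13)*236 = ((165 - 9)*13)*236 = (156*13)*236 = 2028*236 = 478608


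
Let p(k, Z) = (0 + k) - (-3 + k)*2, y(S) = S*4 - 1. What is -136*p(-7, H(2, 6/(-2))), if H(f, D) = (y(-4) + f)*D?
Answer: -1768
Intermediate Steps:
y(S) = -1 + 4*S (y(S) = 4*S - 1 = -1 + 4*S)
H(f, D) = D*(-17 + f) (H(f, D) = ((-1 + 4*(-4)) + f)*D = ((-1 - 16) + f)*D = (-17 + f)*D = D*(-17 + f))
p(k, Z) = 6 - k (p(k, Z) = k - (-6 + 2*k) = k + (6 - 2*k) = 6 - k)
-136*p(-7, H(2, 6/(-2))) = -136*(6 - 1*(-7)) = -136*(6 + 7) = -136*13 = -1768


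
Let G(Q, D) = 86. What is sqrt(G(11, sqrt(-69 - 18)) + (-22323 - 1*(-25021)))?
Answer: 4*sqrt(174) ≈ 52.764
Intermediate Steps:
sqrt(G(11, sqrt(-69 - 18)) + (-22323 - 1*(-25021))) = sqrt(86 + (-22323 - 1*(-25021))) = sqrt(86 + (-22323 + 25021)) = sqrt(86 + 2698) = sqrt(2784) = 4*sqrt(174)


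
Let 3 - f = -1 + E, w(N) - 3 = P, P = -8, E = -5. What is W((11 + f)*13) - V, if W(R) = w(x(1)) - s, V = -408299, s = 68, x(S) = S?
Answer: 408226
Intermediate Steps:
w(N) = -5 (w(N) = 3 - 8 = -5)
f = 9 (f = 3 - (-1 - 5) = 3 - 1*(-6) = 3 + 6 = 9)
W(R) = -73 (W(R) = -5 - 1*68 = -5 - 68 = -73)
W((11 + f)*13) - V = -73 - 1*(-408299) = -73 + 408299 = 408226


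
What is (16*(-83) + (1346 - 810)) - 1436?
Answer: -2228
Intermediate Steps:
(16*(-83) + (1346 - 810)) - 1436 = (-1328 + 536) - 1436 = -792 - 1436 = -2228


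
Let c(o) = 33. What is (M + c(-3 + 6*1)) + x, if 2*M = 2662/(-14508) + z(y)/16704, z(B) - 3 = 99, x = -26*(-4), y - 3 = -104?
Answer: 921647513/6731712 ≈ 136.91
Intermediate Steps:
y = -101 (y = 3 - 104 = -101)
x = 104
z(B) = 102 (z(B) = 3 + 99 = 102)
M = -597031/6731712 (M = (2662/(-14508) + 102/16704)/2 = (2662*(-1/14508) + 102*(1/16704))/2 = (-1331/7254 + 17/2784)/2 = (1/2)*(-597031/3365856) = -597031/6731712 ≈ -0.088689)
(M + c(-3 + 6*1)) + x = (-597031/6731712 + 33) + 104 = 221549465/6731712 + 104 = 921647513/6731712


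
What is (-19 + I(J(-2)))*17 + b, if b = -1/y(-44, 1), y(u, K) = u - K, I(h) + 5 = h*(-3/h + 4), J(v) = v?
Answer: -26774/45 ≈ -594.98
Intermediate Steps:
I(h) = -5 + h*(4 - 3/h) (I(h) = -5 + h*(-3/h + 4) = -5 + h*(4 - 3/h))
b = 1/45 (b = -1/(-44 - 1*1) = -1/(-44 - 1) = -1/(-45) = -1*(-1/45) = 1/45 ≈ 0.022222)
(-19 + I(J(-2)))*17 + b = (-19 + (-8 + 4*(-2)))*17 + 1/45 = (-19 + (-8 - 8))*17 + 1/45 = (-19 - 16)*17 + 1/45 = -35*17 + 1/45 = -595 + 1/45 = -26774/45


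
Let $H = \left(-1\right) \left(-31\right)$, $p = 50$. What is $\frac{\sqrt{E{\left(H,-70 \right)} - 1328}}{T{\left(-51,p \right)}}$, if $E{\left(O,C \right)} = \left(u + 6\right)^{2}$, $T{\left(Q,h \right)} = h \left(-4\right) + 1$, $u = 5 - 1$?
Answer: $- \frac{2 i \sqrt{307}}{199} \approx - 0.17609 i$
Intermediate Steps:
$H = 31$
$u = 4$
$T{\left(Q,h \right)} = 1 - 4 h$ ($T{\left(Q,h \right)} = - 4 h + 1 = 1 - 4 h$)
$E{\left(O,C \right)} = 100$ ($E{\left(O,C \right)} = \left(4 + 6\right)^{2} = 10^{2} = 100$)
$\frac{\sqrt{E{\left(H,-70 \right)} - 1328}}{T{\left(-51,p \right)}} = \frac{\sqrt{100 - 1328}}{1 - 200} = \frac{\sqrt{-1228}}{1 - 200} = \frac{2 i \sqrt{307}}{-199} = 2 i \sqrt{307} \left(- \frac{1}{199}\right) = - \frac{2 i \sqrt{307}}{199}$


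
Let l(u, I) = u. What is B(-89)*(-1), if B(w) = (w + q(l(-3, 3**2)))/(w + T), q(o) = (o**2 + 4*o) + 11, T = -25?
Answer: -27/38 ≈ -0.71053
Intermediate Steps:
q(o) = 11 + o**2 + 4*o
B(w) = (8 + w)/(-25 + w) (B(w) = (w + (11 + (-3)**2 + 4*(-3)))/(w - 25) = (w + (11 + 9 - 12))/(-25 + w) = (w + 8)/(-25 + w) = (8 + w)/(-25 + w))
B(-89)*(-1) = ((8 - 89)/(-25 - 89))*(-1) = (-81/(-114))*(-1) = -1/114*(-81)*(-1) = (27/38)*(-1) = -27/38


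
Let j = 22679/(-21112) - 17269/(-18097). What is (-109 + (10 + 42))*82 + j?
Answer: -1785812339071/382063864 ≈ -4674.1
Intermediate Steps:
j = -45838735/382063864 (j = 22679*(-1/21112) - 17269*(-1/18097) = -22679/21112 + 17269/18097 = -45838735/382063864 ≈ -0.11998)
(-109 + (10 + 42))*82 + j = (-109 + (10 + 42))*82 - 45838735/382063864 = (-109 + 52)*82 - 45838735/382063864 = -57*82 - 45838735/382063864 = -4674 - 45838735/382063864 = -1785812339071/382063864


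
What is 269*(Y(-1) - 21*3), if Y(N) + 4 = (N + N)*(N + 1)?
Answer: -18023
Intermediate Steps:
Y(N) = -4 + 2*N*(1 + N) (Y(N) = -4 + (N + N)*(N + 1) = -4 + (2*N)*(1 + N) = -4 + 2*N*(1 + N))
269*(Y(-1) - 21*3) = 269*((-4 + 2*(-1) + 2*(-1)²) - 21*3) = 269*((-4 - 2 + 2*1) - 63) = 269*((-4 - 2 + 2) - 63) = 269*(-4 - 63) = 269*(-67) = -18023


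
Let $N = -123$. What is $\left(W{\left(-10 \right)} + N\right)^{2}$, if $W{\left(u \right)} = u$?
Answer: $17689$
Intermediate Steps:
$\left(W{\left(-10 \right)} + N\right)^{2} = \left(-10 - 123\right)^{2} = \left(-133\right)^{2} = 17689$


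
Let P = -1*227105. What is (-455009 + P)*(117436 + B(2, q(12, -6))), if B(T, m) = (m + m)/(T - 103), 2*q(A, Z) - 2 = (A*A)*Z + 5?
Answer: -8091163281802/101 ≈ -8.0111e+10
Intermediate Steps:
q(A, Z) = 7/2 + Z*A**2/2 (q(A, Z) = 1 + ((A*A)*Z + 5)/2 = 1 + (A**2*Z + 5)/2 = 1 + (Z*A**2 + 5)/2 = 1 + (5 + Z*A**2)/2 = 1 + (5/2 + Z*A**2/2) = 7/2 + Z*A**2/2)
B(T, m) = 2*m/(-103 + T) (B(T, m) = (2*m)/(-103 + T) = 2*m/(-103 + T))
P = -227105
(-455009 + P)*(117436 + B(2, q(12, -6))) = (-455009 - 227105)*(117436 + 2*(7/2 + (1/2)*(-6)*12**2)/(-103 + 2)) = -682114*(117436 + 2*(7/2 + (1/2)*(-6)*144)/(-101)) = -682114*(117436 + 2*(7/2 - 432)*(-1/101)) = -682114*(117436 + 2*(-857/2)*(-1/101)) = -682114*(117436 + 857/101) = -682114*11861893/101 = -8091163281802/101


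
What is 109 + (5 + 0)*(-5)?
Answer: 84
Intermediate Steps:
109 + (5 + 0)*(-5) = 109 + 5*(-5) = 109 - 25 = 84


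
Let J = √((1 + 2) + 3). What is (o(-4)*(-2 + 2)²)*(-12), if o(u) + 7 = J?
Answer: 0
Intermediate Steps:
J = √6 (J = √(3 + 3) = √6 ≈ 2.4495)
o(u) = -7 + √6
(o(-4)*(-2 + 2)²)*(-12) = ((-7 + √6)*(-2 + 2)²)*(-12) = ((-7 + √6)*0²)*(-12) = ((-7 + √6)*0)*(-12) = 0*(-12) = 0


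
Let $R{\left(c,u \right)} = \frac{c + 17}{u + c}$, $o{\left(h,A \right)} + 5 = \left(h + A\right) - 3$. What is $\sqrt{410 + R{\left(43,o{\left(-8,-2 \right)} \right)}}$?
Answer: $\frac{\sqrt{10310}}{5} \approx 20.308$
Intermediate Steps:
$o{\left(h,A \right)} = -8 + A + h$ ($o{\left(h,A \right)} = -5 - \left(3 - A - h\right) = -5 + \left(-3 + A + h\right) = -8 + A + h$)
$R{\left(c,u \right)} = \frac{17 + c}{c + u}$
$\sqrt{410 + R{\left(43,o{\left(-8,-2 \right)} \right)}} = \sqrt{410 + \frac{17 + 43}{43 - 18}} = \sqrt{410 + \frac{1}{43 - 18} \cdot 60} = \sqrt{410 + \frac{1}{25} \cdot 60} = \sqrt{410 + \frac{12}{5}} = \sqrt{\frac{2062}{5}} = \frac{\sqrt{10310}}{5}$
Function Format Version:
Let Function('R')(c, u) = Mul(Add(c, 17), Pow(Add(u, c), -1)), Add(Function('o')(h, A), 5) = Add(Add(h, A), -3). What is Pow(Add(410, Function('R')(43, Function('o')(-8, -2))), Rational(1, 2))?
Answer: Mul(Rational(1, 5), Pow(10310, Rational(1, 2))) ≈ 20.308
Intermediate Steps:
Function('o')(h, A) = Add(-8, A, h) (Function('o')(h, A) = Add(-5, Add(Add(h, A), -3)) = Add(-5, Add(Add(A, h), -3)) = Add(-5, Add(-3, A, h)) = Add(-8, A, h))
Function('R')(c, u) = Mul(Pow(Add(c, u), -1), Add(17, c)) (Function('R')(c, u) = Mul(Add(17, c), Pow(Add(c, u), -1)) = Mul(Pow(Add(c, u), -1), Add(17, c)))
Pow(Add(410, Function('R')(43, Function('o')(-8, -2))), Rational(1, 2)) = Pow(Add(410, Mul(Pow(Add(43, Add(-8, -2, -8)), -1), Add(17, 43))), Rational(1, 2)) = Pow(Add(410, Mul(Pow(Add(43, -18), -1), 60)), Rational(1, 2)) = Pow(Add(410, Mul(Pow(25, -1), 60)), Rational(1, 2)) = Pow(Add(410, Mul(Rational(1, 25), 60)), Rational(1, 2)) = Pow(Add(410, Rational(12, 5)), Rational(1, 2)) = Pow(Rational(2062, 5), Rational(1, 2)) = Mul(Rational(1, 5), Pow(10310, Rational(1, 2)))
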